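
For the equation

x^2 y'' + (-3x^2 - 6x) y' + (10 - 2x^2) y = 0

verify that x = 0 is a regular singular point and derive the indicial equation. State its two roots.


Divide by x^2 to reach normal form y'' + P_1(x) y' + P_2(x) y = 0 with P_1(x) = -3 - 6/x and P_2(x) = -2 + 10/x^2.
x = 0 is a singular point because the y'-coefficient -3 - 6/x has a pole at x = 0 and the y-coefficient -2 + 10/x^2 has a pole at x = 0.
It is a regular singular point because x P_1(x) = p(x) = -3x - 6 and x^2 P_2(x) = q(x) = 10 - 2x^2 are polynomials, hence analytic at x = 0.
p(0) = -6,  q(0) = 10.
Indicial equation: r(r-1) + p(0) r + q(0) = 0, i.e. r^2 + (p(0) - 1) r + q(0) = 0, i.e. r^2 - 7 r + 10 = 0.
Discriminant: (-7)^2 - 4(10) = 9, so r = (7 ± 3)/2.
Solving: r_1 = 5, r_2 = 2.

indicial: r^2 - 7 r + 10 = 0; roots r_1 = 5, r_2 = 2


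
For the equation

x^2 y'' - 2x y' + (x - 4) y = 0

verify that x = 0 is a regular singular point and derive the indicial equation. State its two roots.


Divide by x^2 to reach normal form y'' + P_1(x) y' + P_2(x) y = 0 with P_1(x) = -2/x and P_2(x) = 1/x - 4/x^2.
x = 0 is a singular point because the y'-coefficient -2/x has a pole at x = 0 and the y-coefficient 1/x - 4/x^2 has a pole at x = 0.
It is a regular singular point because x P_1(x) = p(x) = -2 and x^2 P_2(x) = q(x) = x - 4 are polynomials, hence analytic at x = 0.
p(0) = -2,  q(0) = -4.
Indicial equation: r(r-1) + p(0) r + q(0) = 0, i.e. r^2 + (p(0) - 1) r + q(0) = 0, i.e. r^2 - 3 r - 4 = 0.
Discriminant: (-3)^2 - 4(-4) = 25, so r = (3 ± 5)/2.
Solving: r_1 = 4, r_2 = -1.

indicial: r^2 - 3 r - 4 = 0; roots r_1 = 4, r_2 = -1


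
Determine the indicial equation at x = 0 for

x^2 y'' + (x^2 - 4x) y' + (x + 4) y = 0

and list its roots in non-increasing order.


Divide by x^2 to reach normal form y'' + P_1(x) y' + P_2(x) y = 0 with P_1(x) = 1 - 4/x and P_2(x) = 1/x + 4/x^2.
x = 0 is a singular point because the y'-coefficient 1 - 4/x has a pole at x = 0 and the y-coefficient 1/x + 4/x^2 has a pole at x = 0.
It is a regular singular point because x P_1(x) = p(x) = x - 4 and x^2 P_2(x) = q(x) = x + 4 are polynomials, hence analytic at x = 0.
p(0) = -4,  q(0) = 4.
Indicial equation: r(r-1) + p(0) r + q(0) = 0, i.e. r^2 + (p(0) - 1) r + q(0) = 0, i.e. r^2 - 5 r + 4 = 0.
Discriminant: (-5)^2 - 4(4) = 9, so r = (5 ± 3)/2.
Solving: r_1 = 4, r_2 = 1.

indicial: r^2 - 5 r + 4 = 0; roots r_1 = 4, r_2 = 1


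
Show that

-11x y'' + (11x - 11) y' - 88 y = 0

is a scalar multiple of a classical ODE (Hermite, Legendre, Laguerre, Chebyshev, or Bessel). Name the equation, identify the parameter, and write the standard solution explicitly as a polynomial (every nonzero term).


All three coefficients share the factor -11; dividing through by -11 gives  x y'' + (1 - x) y' + 8 y = 0.
This matches the Laguerre equation x y'' + (1 - x) y' + n y = 0 with n = 8; the polynomial solution is L_8(x).
With y = sum_k a_k x^k, matching x^k gives (k+1)k a_{k+1} + (k+1) a_{k+1} - k a_k + n a_k = 0, i.e. (k+1)^2 a_{k+1} = (k - n) a_k = (k - 8) a_k. The right side vanishes at k = 8, so the series terminates at degree 8.
Standard normalization L_n(0) = 1 gives a_0 = 1. Work upward with a_{k+1} = (k - 8) a_k / (k+1)^2:
  a_1 = (0 - 8)(1) / 1^2 = -8/1 = -8
  a_2 = (1 - 8)(-8) / 2^2 = 56/4 = 14
  a_3 = (2 - 8)(14) / 3^2 = -84/9 = -28/3
  a_4 = (3 - 8)(-28/3) / 4^2 = (140/3)/16 = 35/12
  a_5 = (4 - 8)(35/12) / 5^2 = (-35/3)/25 = -7/15
  a_6 = (5 - 8)(-7/15) / 6^2 = (7/5)/36 = 7/180
  a_7 = (6 - 8)(7/180) / 7^2 = (-7/90)/49 = -1/630
  a_8 = (7 - 8)(-1/630) / 8^2 = (1/630)/64 = 1/40320
Hence L_8(x) = x^8/40320 - x^7/630 + 7 x^6/180 - 7 x^5/15 + 35 x^4/12 - 28 x^3/3 + 14 x^2 - 8 x + 1.

L_8(x); series = x^8/40320 - x^7/630 + 7 x^6/180 - 7 x^5/15 + 35 x^4/12 - 28 x^3/3 + 14 x^2 - 8 x + 1


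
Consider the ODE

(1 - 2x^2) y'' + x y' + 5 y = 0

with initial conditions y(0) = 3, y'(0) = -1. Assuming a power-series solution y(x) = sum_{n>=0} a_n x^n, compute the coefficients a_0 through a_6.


Ansatz: y(x) = sum_{n>=0} a_n x^n, so y'(x) = sum_{n>=1} n a_n x^(n-1) and y''(x) = sum_{n>=2} n(n-1) a_n x^(n-2).
Substitute into P(x) y'' + Q(x) y' + R(x) y = 0 with P(x) = 1 - 2x^2, Q(x) = x, R(x) = 5, and match powers of x.
Initial conditions: a_0 = 3, a_1 = -1.
Setting the coefficient of each power of x to zero and solving order by order (substituting the coefficients already found):
  x^0: 2 a_2 + 5 a_0 = 0  ->  2 a_2 = -5 a_0 = -15  ->  a_2 = -15/2
  x^1: 6 a_3 + 6 a_1 = 0  ->  6 a_3 = -6 a_1 = 6  ->  a_3 = 1
  x^2: 12 a_4 + 3 a_2 = 0  ->  12 a_4 = -3 a_2 = 45/2  ->  a_4 = 15/8
  x^3: 20 a_5 - 4 a_3 = 0  ->  20 a_5 = 4 a_3 = 4  ->  a_5 = 1/5
  x^4: 30 a_6 - 15 a_4 = 0  ->  30 a_6 = 15 a_4 = 225/8  ->  a_6 = 15/16
Truncated series: y(x) = 3 - x - (15/2) x^2 + x^3 + (15/8) x^4 + (1/5) x^5 + (15/16) x^6 + O(x^7).

a_0 = 3; a_1 = -1; a_2 = -15/2; a_3 = 1; a_4 = 15/8; a_5 = 1/5; a_6 = 15/16


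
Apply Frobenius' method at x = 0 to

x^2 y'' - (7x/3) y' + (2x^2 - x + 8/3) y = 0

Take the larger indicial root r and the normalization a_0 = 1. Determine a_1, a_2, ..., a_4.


Write in Frobenius form y'' + (p(x)/x) y' + (q(x)/x^2) y = 0:
  p(x) = -7/3,  q(x) = 2x^2 - x + 8/3.
Indicial equation: r(r-1) + (-7/3) r + (8/3) = 0 -> roots r_1 = 2, r_2 = 4/3.
Take r = r_1 = 2. Let y(x) = x^r sum_{n>=0} a_n x^n with a_0 = 1.
Substitute y = x^r sum a_n x^n and match x^{r+n}. The recurrence is
  D(n) a_n - 1 a_{n-1} + 2 a_{n-2} = 0,  where D(n) = (r+n)(r+n-1) + (-7/3)(r+n) + (8/3).
  a_n = [1 a_{n-1} - 2 a_{n-2}] / D(n).
Since the indicial polynomial factors as (r - r_1)(r - r_2), D(n) = (r_1 + n - r_1)(r_1 + n - r_2) = n(n + 2/3).
Evaluating step by step (a_0 = 1):
  n = 1: D(1) = 1(1 + 2/3) = 5/3; numerator = 1(1) = 1; a_1 = (1)/(5/3) = 3/5
  n = 2: D(2) = 2(2 + 2/3) = 16/3; numerator = 1(3/5) - 2(1) = -7/5; a_2 = (-7/5)/(16/3) = -21/80
  n = 3: D(3) = 3(3 + 2/3) = 11; numerator = 1(-21/80) - 2(3/5) = -117/80; a_3 = (-117/80)/(11) = -117/880
  n = 4: D(4) = 4(4 + 2/3) = 56/3; numerator = 1(-117/880) - 2(-21/80) = 69/176; a_4 = (69/176)/(56/3) = 207/9856

r = 2; a_0 = 1; a_1 = 3/5; a_2 = -21/80; a_3 = -117/880; a_4 = 207/9856


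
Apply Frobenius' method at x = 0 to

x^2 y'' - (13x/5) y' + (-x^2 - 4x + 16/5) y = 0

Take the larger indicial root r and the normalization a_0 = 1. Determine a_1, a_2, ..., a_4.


Write in Frobenius form y'' + (p(x)/x) y' + (q(x)/x^2) y = 0:
  p(x) = -13/5,  q(x) = -x^2 - 4x + 16/5.
Indicial equation: r(r-1) + (-13/5) r + (16/5) = 0 -> roots r_1 = 2, r_2 = 8/5.
Take r = r_1 = 2. Let y(x) = x^r sum_{n>=0} a_n x^n with a_0 = 1.
Substitute y = x^r sum a_n x^n and match x^{r+n}. The recurrence is
  D(n) a_n - 4 a_{n-1} - 1 a_{n-2} = 0,  where D(n) = (r+n)(r+n-1) + (-13/5)(r+n) + (16/5).
  a_n = [4 a_{n-1} + 1 a_{n-2}] / D(n).
Since the indicial polynomial factors as (r - r_1)(r - r_2), D(n) = (r_1 + n - r_1)(r_1 + n - r_2) = n(n + 2/5).
Evaluating step by step (a_0 = 1):
  n = 1: D(1) = 1(1 + 2/5) = 7/5; numerator = 4(1) = 4; a_1 = (4)/(7/5) = 20/7
  n = 2: D(2) = 2(2 + 2/5) = 24/5; numerator = 4(20/7) + 1(1) = 87/7; a_2 = (87/7)/(24/5) = 145/56
  n = 3: D(3) = 3(3 + 2/5) = 51/5; numerator = 4(145/56) + 1(20/7) = 185/14; a_3 = (185/14)/(51/5) = 925/714
  n = 4: D(4) = 4(4 + 2/5) = 88/5; numerator = 4(925/714) + 1(145/56) = 22195/2856; a_4 = (22195/2856)/(88/5) = 110975/251328

r = 2; a_0 = 1; a_1 = 20/7; a_2 = 145/56; a_3 = 925/714; a_4 = 110975/251328


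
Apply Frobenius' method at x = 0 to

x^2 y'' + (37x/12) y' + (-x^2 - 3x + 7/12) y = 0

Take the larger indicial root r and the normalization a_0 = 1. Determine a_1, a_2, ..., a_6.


Write in Frobenius form y'' + (p(x)/x) y' + (q(x)/x^2) y = 0:
  p(x) = 37/12,  q(x) = -x^2 - 3x + 7/12.
Indicial equation: r(r-1) + (37/12) r + (7/12) = 0 -> roots r_1 = -1/3, r_2 = -7/4.
Take r = r_1 = -1/3. Let y(x) = x^r sum_{n>=0} a_n x^n with a_0 = 1.
Substitute y = x^r sum a_n x^n and match x^{r+n}. The recurrence is
  D(n) a_n - 3 a_{n-1} - 1 a_{n-2} = 0,  where D(n) = (r+n)(r+n-1) + (37/12)(r+n) + (7/12).
  a_n = [3 a_{n-1} + 1 a_{n-2}] / D(n).
Since the indicial polynomial factors as (r - r_1)(r - r_2), D(n) = (r_1 + n - r_1)(r_1 + n - r_2) = n(n + 17/12).
Evaluating step by step (a_0 = 1):
  n = 1: D(1) = 1(1 + 17/12) = 29/12; numerator = 3(1) = 3; a_1 = (3)/(29/12) = 36/29
  n = 2: D(2) = 2(2 + 17/12) = 41/6; numerator = 3(36/29) + 1(1) = 137/29; a_2 = (137/29)/(41/6) = 822/1189
  n = 3: D(3) = 3(3 + 17/12) = 53/4; numerator = 3(822/1189) + 1(36/29) = 3942/1189; a_3 = (3942/1189)/(53/4) = 15768/63017
  n = 4: D(4) = 4(4 + 17/12) = 65/3; numerator = 3(15768/63017) + 1(822/1189) = 90870/63017; a_4 = (90870/63017)/(65/3) = 4194/63017
  n = 5: D(5) = 5(5 + 17/12) = 385/12; numerator = 3(4194/63017) + 1(15768/63017) = 28350/63017; a_5 = (28350/63017)/(385/12) = 9720/693187
  n = 6: D(6) = 6(6 + 17/12) = 89/2; numerator = 3(9720/693187) + 1(4194/63017) = 75294/693187; a_6 = (75294/693187)/(89/2) = 1692/693187

r = -1/3; a_0 = 1; a_1 = 36/29; a_2 = 822/1189; a_3 = 15768/63017; a_4 = 4194/63017; a_5 = 9720/693187; a_6 = 1692/693187


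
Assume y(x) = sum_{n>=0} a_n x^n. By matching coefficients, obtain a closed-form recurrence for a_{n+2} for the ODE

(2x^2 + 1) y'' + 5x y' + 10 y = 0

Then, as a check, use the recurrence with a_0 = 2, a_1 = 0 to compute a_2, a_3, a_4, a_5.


Substitute y = sum_n a_n x^n.
(1 + 2 x^2) y'' contributes (n+2)(n+1) a_{n+2} + 2 n(n-1) a_n at x^n.
5 x y'(x) contributes 5 n a_n at x^n.
10 y(x) contributes 10 a_n at x^n.
Matching x^n: (n+2)(n+1) a_{n+2} + (2 n(n-1) + 5 n + 10) a_n = 0.
Thus a_{n+2} = (-2 n(n-1) - 5 n - 10) / ((n+1)(n+2)) * a_n.

Check with a_0 = 2, a_1 = 0 (apply the recurrence for n = 0, 1, 2, 3): a_0 = 2, a_1 = 0, a_2 = -10, a_3 = 0, a_4 = 20, a_5 = 0.

a_(n+2) = (-2 n(n-1) - 5 n - 10) / ((n+1)(n+2)) * a_n; check: a_0 = 2, a_1 = 0, a_2 = -10, a_3 = 0, a_4 = 20, a_5 = 0


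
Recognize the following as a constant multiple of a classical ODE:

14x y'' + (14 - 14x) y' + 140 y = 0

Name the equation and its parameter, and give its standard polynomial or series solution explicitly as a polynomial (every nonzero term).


All three coefficients share the factor 14; dividing through by 14 gives  x y'' + (1 - x) y' + 10 y = 0.
This matches the Laguerre equation x y'' + (1 - x) y' + n y = 0 with n = 10; the polynomial solution is L_10(x).
With y = sum_k a_k x^k, matching x^k gives (k+1)k a_{k+1} + (k+1) a_{k+1} - k a_k + n a_k = 0, i.e. (k+1)^2 a_{k+1} = (k - n) a_k = (k - 10) a_k. The right side vanishes at k = 10, so the series terminates at degree 10.
Standard normalization L_n(0) = 1 gives a_0 = 1. Work upward with a_{k+1} = (k - 10) a_k / (k+1)^2:
  a_1 = (0 - 10)(1) / 1^2 = -10/1 = -10
  a_2 = (1 - 10)(-10) / 2^2 = 90/4 = 45/2
  a_3 = (2 - 10)(45/2) / 3^2 = -180/9 = -20
  a_4 = (3 - 10)(-20) / 4^2 = 140/16 = 35/4
  a_5 = (4 - 10)(35/4) / 5^2 = (-105/2)/25 = -21/10
  a_6 = (5 - 10)(-21/10) / 6^2 = (21/2)/36 = 7/24
  a_7 = (6 - 10)(7/24) / 7^2 = (-7/6)/49 = -1/42
  a_8 = (7 - 10)(-1/42) / 8^2 = (1/14)/64 = 1/896
  a_9 = (8 - 10)(1/896) / 9^2 = (-1/448)/81 = -1/36288
  a_10 = (9 - 10)(-1/36288) / 10^2 = (1/36288)/100 = 1/3628800
Hence L_10(x) = x^10/3628800 - x^9/36288 + x^8/896 - x^7/42 + 7 x^6/24 - 21 x^5/10 + 35 x^4/4 - 20 x^3 + 45 x^2/2 - 10 x + 1.

L_10(x); series = x^10/3628800 - x^9/36288 + x^8/896 - x^7/42 + 7 x^6/24 - 21 x^5/10 + 35 x^4/4 - 20 x^3 + 45 x^2/2 - 10 x + 1


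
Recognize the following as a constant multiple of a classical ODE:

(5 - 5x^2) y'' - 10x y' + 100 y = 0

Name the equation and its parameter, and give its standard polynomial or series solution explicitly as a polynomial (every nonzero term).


All three coefficients share the factor 5; dividing through by 5 gives  (1 - x^2) y'' - 2x y' + 20 y = 0.
This matches the Legendre equation (1 - x^2) y'' - 2x y' + n(n+1) y = 0 (note the -2x y' term) with n(n+1) = 20, so n = 4; the polynomial solution is P_4(x).
With y = sum_k a_k x^k, matching x^k gives (k+2)(k+1) a_{k+2} = [k(k+1) - n(n+1)] a_k = (k - 4)(k + 5) a_k. The right side vanishes at k = 4, so the series with the parity of 4 terminates at degree 4.
Standard normalization (P_n(1) = 1): leading coefficient (2n)!/(2^n (n!)^2) = 40320/(16*576) = 35/8, so a_4 = 35/8. Work downward with a_k = (k+1)(k+2) a_{k+2} / ((k - 4)(k + 5)):
  a_2 = (3)(4)(35/8) / ((2 - 4)(2 + 5)) = (105/2)/(-14) = -15/4
  a_0 = (1)(2)(-15/4) / ((0 - 4)(0 + 5)) = (-15/2)/(-20) = 3/8
Hence P_4(x) = 35 x^4/8 - 15 x^2/4 + 3/8.

P_4(x); series = 35 x^4/8 - 15 x^2/4 + 3/8


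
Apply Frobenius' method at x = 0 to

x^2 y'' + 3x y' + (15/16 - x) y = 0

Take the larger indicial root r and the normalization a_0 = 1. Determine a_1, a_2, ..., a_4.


Write in Frobenius form y'' + (p(x)/x) y' + (q(x)/x^2) y = 0:
  p(x) = 3,  q(x) = 15/16 - x.
Indicial equation: r(r-1) + (3) r + (15/16) = 0 -> roots r_1 = -3/4, r_2 = -5/4.
Take r = r_1 = -3/4. Let y(x) = x^r sum_{n>=0} a_n x^n with a_0 = 1.
Substitute y = x^r sum a_n x^n and match x^{r+n}. The recurrence is
  D(n) a_n - 1 a_{n-1} = 0,  where D(n) = (r+n)(r+n-1) + (3)(r+n) + (15/16).
  a_n = 1 / D(n) * a_{n-1}.
Since the indicial polynomial factors as (r - r_1)(r - r_2), D(n) = (r_1 + n - r_1)(r_1 + n - r_2) = n(n + 1/2).
Evaluating step by step (a_0 = 1):
  n = 1: D(1) = 1(1 + 1/2) = 3/2; numerator = 1(1) = 1; a_1 = (1)/(3/2) = 2/3
  n = 2: D(2) = 2(2 + 1/2) = 5; numerator = 1(2/3) = 2/3; a_2 = (2/3)/(5) = 2/15
  n = 3: D(3) = 3(3 + 1/2) = 21/2; numerator = 1(2/15) = 2/15; a_3 = (2/15)/(21/2) = 4/315
  n = 4: D(4) = 4(4 + 1/2) = 18; numerator = 1(4/315) = 4/315; a_4 = (4/315)/(18) = 2/2835

r = -3/4; a_0 = 1; a_1 = 2/3; a_2 = 2/15; a_3 = 4/315; a_4 = 2/2835


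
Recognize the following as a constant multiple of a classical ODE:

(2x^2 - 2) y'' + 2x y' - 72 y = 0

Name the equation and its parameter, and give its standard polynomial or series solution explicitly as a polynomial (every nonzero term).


All three coefficients share the factor -2; dividing through by -2 gives  (1 - x^2) y'' - x y' + 36 y = 0.
This matches the Chebyshev equation (1 - x^2) y'' - x y' + n^2 y = 0 (note the -x y' term, not -2x y') with n^2 = 36, so n = 6; the polynomial solution is T_6(x).
With y = sum_k a_k x^k, matching x^k gives (k+2)(k+1) a_{k+2} = (k^2 - n^2) a_k = (k - 6)(k + 6) a_k. The right side vanishes at k = 6, so the series with the parity of 6 terminates at degree 6.
Standard normalization: leading coefficient of T_n is 2^(n-1), so a_6 = 2^5 = 32. Work downward with a_k = (k+1)(k+2) a_{k+2} / ((k - 6)(k + 6)):
  a_4 = (5)(6)(32) / ((4 - 6)(4 + 6)) = 960/(-20) = -48
  a_2 = (3)(4)(-48) / ((2 - 6)(2 + 6)) = -576/(-32) = 18
  a_0 = (1)(2)(18) / ((0 - 6)(0 + 6)) = 36/(-36) = -1
Hence T_6(x) = 32 x^6 - 48 x^4 + 18 x^2 - 1.

T_6(x); series = 32 x^6 - 48 x^4 + 18 x^2 - 1


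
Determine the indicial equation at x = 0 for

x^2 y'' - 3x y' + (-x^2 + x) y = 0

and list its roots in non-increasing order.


Divide by x^2 to reach normal form y'' + P_1(x) y' + P_2(x) y = 0 with P_1(x) = -3/x and P_2(x) = -1 + 1/x.
x = 0 is a singular point because the y'-coefficient -3/x has a pole at x = 0 and the y-coefficient -1 + 1/x has a pole at x = 0.
It is a regular singular point because x P_1(x) = p(x) = -3 and x^2 P_2(x) = q(x) = -x^2 + x are polynomials, hence analytic at x = 0.
p(0) = -3,  q(0) = 0.
Indicial equation: r(r-1) + p(0) r + q(0) = 0, i.e. r^2 + (p(0) - 1) r + q(0) = 0, i.e. r^2 - 4 r = 0.
Discriminant: (-4)^2 - 4(0) = 16, so r = (4 ± 4)/2.
Solving: r_1 = 4, r_2 = 0.

indicial: r^2 - 4 r = 0; roots r_1 = 4, r_2 = 0


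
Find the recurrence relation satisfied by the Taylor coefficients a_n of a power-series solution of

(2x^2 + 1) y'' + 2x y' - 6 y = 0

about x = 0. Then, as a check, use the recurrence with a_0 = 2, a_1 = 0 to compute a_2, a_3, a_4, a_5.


Substitute y = sum_n a_n x^n.
(1 + 2 x^2) y'' contributes (n+2)(n+1) a_{n+2} + 2 n(n-1) a_n at x^n.
2 x y'(x) contributes 2 n a_n at x^n.
-6 y(x) contributes -6 a_n at x^n.
Matching x^n: (n+2)(n+1) a_{n+2} + (2 n(n-1) + 2 n - 6) a_n = 0.
Thus a_{n+2} = (-2 n(n-1) - 2 n + 6) / ((n+1)(n+2)) * a_n.

Check with a_0 = 2, a_1 = 0 (apply the recurrence for n = 0, 1, 2, 3): a_0 = 2, a_1 = 0, a_2 = 6, a_3 = 0, a_4 = -1, a_5 = 0.

a_(n+2) = (-2 n(n-1) - 2 n + 6) / ((n+1)(n+2)) * a_n; check: a_0 = 2, a_1 = 0, a_2 = 6, a_3 = 0, a_4 = -1, a_5 = 0


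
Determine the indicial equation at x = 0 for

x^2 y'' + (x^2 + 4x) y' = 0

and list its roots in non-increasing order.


Divide by x^2 to reach normal form y'' + P_1(x) y' + P_2(x) y = 0 with P_1(x) = 1 + 4/x and P_2(x) = 0.
x = 0 is a singular point because the y'-coefficient 1 + 4/x has a pole at x = 0.
It is a regular singular point because x P_1(x) = p(x) = x + 4 and x^2 P_2(x) = q(x) = 0 are polynomials, hence analytic at x = 0.
p(0) = 4,  q(0) = 0.
Indicial equation: r(r-1) + p(0) r + q(0) = 0, i.e. r^2 + (p(0) - 1) r + q(0) = 0, i.e. r^2 + 3 r = 0.
Discriminant: (3)^2 - 4(0) = 9, so r = (-3 ± 3)/2.
Solving: r_1 = 0, r_2 = -3.

indicial: r^2 + 3 r = 0; roots r_1 = 0, r_2 = -3


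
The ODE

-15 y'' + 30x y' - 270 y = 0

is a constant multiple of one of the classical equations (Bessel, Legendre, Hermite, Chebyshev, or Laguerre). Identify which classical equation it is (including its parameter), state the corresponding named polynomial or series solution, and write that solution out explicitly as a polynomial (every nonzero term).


All three coefficients share the factor -15; dividing through by -15 gives  y'' - 2x y' + 18 y = 0.
This matches the Hermite equation y'' - 2x y' + 2n y = 0 with 2n = 18, so n = 9; the polynomial solution is H_9(x).
With y = sum_k a_k x^k, matching x^k gives (k+2)(k+1) a_{k+2} = 2(k - n) a_k = 2(k - 9) a_k. The right side vanishes at k = 9, so the series with the parity of 9 terminates at degree 9.
Standard normalization: leading coefficient of H_n is 2^n, so a_9 = 2^9 = 512. Work downward with a_k = (k+1)(k+2) a_{k+2} / (2(k - n)):
  a_7 = (8)(9)(512) / (2(7 - 9)) = 36864/(-4) = -9216
  a_5 = (6)(7)(-9216) / (2(5 - 9)) = -387072/(-8) = 48384
  a_3 = (4)(5)(48384) / (2(3 - 9)) = 967680/(-12) = -80640
  a_1 = (2)(3)(-80640) / (2(1 - 9)) = -483840/(-16) = 30240
Hence H_9(x) = 512 x^9 - 9216 x^7 + 48384 x^5 - 80640 x^3 + 30240 x.

H_9(x); series = 512 x^9 - 9216 x^7 + 48384 x^5 - 80640 x^3 + 30240 x


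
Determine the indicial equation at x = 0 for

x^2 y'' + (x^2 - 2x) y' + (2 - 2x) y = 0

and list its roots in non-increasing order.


Divide by x^2 to reach normal form y'' + P_1(x) y' + P_2(x) y = 0 with P_1(x) = 1 - 2/x and P_2(x) = -2/x + 2/x^2.
x = 0 is a singular point because the y'-coefficient 1 - 2/x has a pole at x = 0 and the y-coefficient -2/x + 2/x^2 has a pole at x = 0.
It is a regular singular point because x P_1(x) = p(x) = x - 2 and x^2 P_2(x) = q(x) = 2 - 2x are polynomials, hence analytic at x = 0.
p(0) = -2,  q(0) = 2.
Indicial equation: r(r-1) + p(0) r + q(0) = 0, i.e. r^2 + (p(0) - 1) r + q(0) = 0, i.e. r^2 - 3 r + 2 = 0.
Discriminant: (-3)^2 - 4(2) = 1, so r = (3 ± 1)/2.
Solving: r_1 = 2, r_2 = 1.

indicial: r^2 - 3 r + 2 = 0; roots r_1 = 2, r_2 = 1


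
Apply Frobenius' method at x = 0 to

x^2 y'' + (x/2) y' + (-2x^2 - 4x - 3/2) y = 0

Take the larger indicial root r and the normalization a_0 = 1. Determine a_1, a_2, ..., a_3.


Write in Frobenius form y'' + (p(x)/x) y' + (q(x)/x^2) y = 0:
  p(x) = 1/2,  q(x) = -2x^2 - 4x - 3/2.
Indicial equation: r(r-1) + (1/2) r + (-3/2) = 0 -> roots r_1 = 3/2, r_2 = -1.
Take r = r_1 = 3/2. Let y(x) = x^r sum_{n>=0} a_n x^n with a_0 = 1.
Substitute y = x^r sum a_n x^n and match x^{r+n}. The recurrence is
  D(n) a_n - 4 a_{n-1} - 2 a_{n-2} = 0,  where D(n) = (r+n)(r+n-1) + (1/2)(r+n) + (-3/2).
  a_n = [4 a_{n-1} + 2 a_{n-2}] / D(n).
Since the indicial polynomial factors as (r - r_1)(r - r_2), D(n) = (r_1 + n - r_1)(r_1 + n - r_2) = n(n + 5/2).
Evaluating step by step (a_0 = 1):
  n = 1: D(1) = 1(1 + 5/2) = 7/2; numerator = 4(1) = 4; a_1 = (4)/(7/2) = 8/7
  n = 2: D(2) = 2(2 + 5/2) = 9; numerator = 4(8/7) + 2(1) = 46/7; a_2 = (46/7)/(9) = 46/63
  n = 3: D(3) = 3(3 + 5/2) = 33/2; numerator = 4(46/63) + 2(8/7) = 328/63; a_3 = (328/63)/(33/2) = 656/2079

r = 3/2; a_0 = 1; a_1 = 8/7; a_2 = 46/63; a_3 = 656/2079


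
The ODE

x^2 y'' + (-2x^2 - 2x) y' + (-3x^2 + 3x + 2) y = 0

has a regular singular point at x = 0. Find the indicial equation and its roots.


Divide by x^2 to reach normal form y'' + P_1(x) y' + P_2(x) y = 0 with P_1(x) = -2 - 2/x and P_2(x) = -3 + 3/x + 2/x^2.
x = 0 is a singular point because the y'-coefficient -2 - 2/x has a pole at x = 0 and the y-coefficient -3 + 3/x + 2/x^2 has a pole at x = 0.
It is a regular singular point because x P_1(x) = p(x) = -2x - 2 and x^2 P_2(x) = q(x) = -3x^2 + 3x + 2 are polynomials, hence analytic at x = 0.
p(0) = -2,  q(0) = 2.
Indicial equation: r(r-1) + p(0) r + q(0) = 0, i.e. r^2 + (p(0) - 1) r + q(0) = 0, i.e. r^2 - 3 r + 2 = 0.
Discriminant: (-3)^2 - 4(2) = 1, so r = (3 ± 1)/2.
Solving: r_1 = 2, r_2 = 1.

indicial: r^2 - 3 r + 2 = 0; roots r_1 = 2, r_2 = 1


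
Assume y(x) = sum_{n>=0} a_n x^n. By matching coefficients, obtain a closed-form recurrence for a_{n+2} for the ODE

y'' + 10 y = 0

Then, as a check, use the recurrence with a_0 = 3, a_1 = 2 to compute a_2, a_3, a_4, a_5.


Substitute y = sum_n a_n x^n into y'' + (const) y = 0.
y''(x) = sum_{n>=0} (n+2)(n+1) a_{n+2} x^n.
The ODE becomes sum_n [(n+2)(n+1) a_{n+2} + 10 a_n] x^n = 0.
Setting each coefficient to zero gives the recurrence:
  (n+2)(n+1) a_{n+2} + 10 a_n = 0,
  a_{n+2} = -10 / ((n+1)(n+2)) a_n.

Check with a_0 = 3, a_1 = 2 (apply the recurrence for n = 0, 1, 2, 3): a_0 = 3, a_1 = 2, a_2 = -15, a_3 = -10/3, a_4 = 25/2, a_5 = 5/3.

a_{n+2} = -10/((n+1)(n+2)) * a_n; check: a_0 = 3, a_1 = 2, a_2 = -15, a_3 = -10/3, a_4 = 25/2, a_5 = 5/3


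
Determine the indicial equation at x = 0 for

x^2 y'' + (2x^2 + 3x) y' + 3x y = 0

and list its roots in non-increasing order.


Divide by x^2 to reach normal form y'' + P_1(x) y' + P_2(x) y = 0 with P_1(x) = 2 + 3/x and P_2(x) = 3/x.
x = 0 is a singular point because the y'-coefficient 2 + 3/x has a pole at x = 0 and the y-coefficient 3/x has a pole at x = 0.
It is a regular singular point because x P_1(x) = p(x) = 2x + 3 and x^2 P_2(x) = q(x) = 3x are polynomials, hence analytic at x = 0.
p(0) = 3,  q(0) = 0.
Indicial equation: r(r-1) + p(0) r + q(0) = 0, i.e. r^2 + (p(0) - 1) r + q(0) = 0, i.e. r^2 + 2 r = 0.
Discriminant: (2)^2 - 4(0) = 4, so r = (-2 ± 2)/2.
Solving: r_1 = 0, r_2 = -2.

indicial: r^2 + 2 r = 0; roots r_1 = 0, r_2 = -2


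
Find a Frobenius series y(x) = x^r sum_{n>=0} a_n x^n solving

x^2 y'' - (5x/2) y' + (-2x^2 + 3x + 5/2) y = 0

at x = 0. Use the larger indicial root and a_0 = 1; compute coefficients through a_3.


Write in Frobenius form y'' + (p(x)/x) y' + (q(x)/x^2) y = 0:
  p(x) = -5/2,  q(x) = -2x^2 + 3x + 5/2.
Indicial equation: r(r-1) + (-5/2) r + (5/2) = 0 -> roots r_1 = 5/2, r_2 = 1.
Take r = r_1 = 5/2. Let y(x) = x^r sum_{n>=0} a_n x^n with a_0 = 1.
Substitute y = x^r sum a_n x^n and match x^{r+n}. The recurrence is
  D(n) a_n + 3 a_{n-1} - 2 a_{n-2} = 0,  where D(n) = (r+n)(r+n-1) + (-5/2)(r+n) + (5/2).
  a_n = [-3 a_{n-1} + 2 a_{n-2}] / D(n).
Since the indicial polynomial factors as (r - r_1)(r - r_2), D(n) = (r_1 + n - r_1)(r_1 + n - r_2) = n(n + 3/2).
Evaluating step by step (a_0 = 1):
  n = 1: D(1) = 1(1 + 3/2) = 5/2; numerator = -3(1) = -3; a_1 = (-3)/(5/2) = -6/5
  n = 2: D(2) = 2(2 + 3/2) = 7; numerator = -3(-6/5) + 2(1) = 28/5; a_2 = (28/5)/(7) = 4/5
  n = 3: D(3) = 3(3 + 3/2) = 27/2; numerator = -3(4/5) + 2(-6/5) = -24/5; a_3 = (-24/5)/(27/2) = -16/45

r = 5/2; a_0 = 1; a_1 = -6/5; a_2 = 4/5; a_3 = -16/45


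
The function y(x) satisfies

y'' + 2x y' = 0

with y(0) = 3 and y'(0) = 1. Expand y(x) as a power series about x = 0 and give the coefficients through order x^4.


Ansatz: y(x) = sum_{n>=0} a_n x^n, so y'(x) = sum_{n>=1} n a_n x^(n-1) and y''(x) = sum_{n>=2} n(n-1) a_n x^(n-2).
Substitute into P(x) y'' + Q(x) y' + R(x) y = 0 with P(x) = 1, Q(x) = 2x, R(x) = 0, and match powers of x.
Initial conditions: a_0 = 3, a_1 = 1.
Setting the coefficient of each power of x to zero and solving order by order (substituting the coefficients already found):
  x^0: 2 a_2 = 0  ->  a_2 = 0
  x^1: 6 a_3 + 2 a_1 = 0  ->  6 a_3 = -2 a_1 = -2  ->  a_3 = -1/3
  x^2: 12 a_4 + 4 a_2 = 0  ->  12 a_4 = -4 a_2 = 0  ->  a_4 = 0
Truncated series: y(x) = 3 + x - (1/3) x^3 + O(x^5).

a_0 = 3; a_1 = 1; a_2 = 0; a_3 = -1/3; a_4 = 0


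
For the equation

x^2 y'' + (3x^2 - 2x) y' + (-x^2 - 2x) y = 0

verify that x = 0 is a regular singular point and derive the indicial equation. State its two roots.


Divide by x^2 to reach normal form y'' + P_1(x) y' + P_2(x) y = 0 with P_1(x) = 3 - 2/x and P_2(x) = -1 - 2/x.
x = 0 is a singular point because the y'-coefficient 3 - 2/x has a pole at x = 0 and the y-coefficient -1 - 2/x has a pole at x = 0.
It is a regular singular point because x P_1(x) = p(x) = 3x - 2 and x^2 P_2(x) = q(x) = -x^2 - 2x are polynomials, hence analytic at x = 0.
p(0) = -2,  q(0) = 0.
Indicial equation: r(r-1) + p(0) r + q(0) = 0, i.e. r^2 + (p(0) - 1) r + q(0) = 0, i.e. r^2 - 3 r = 0.
Discriminant: (-3)^2 - 4(0) = 9, so r = (3 ± 3)/2.
Solving: r_1 = 3, r_2 = 0.

indicial: r^2 - 3 r = 0; roots r_1 = 3, r_2 = 0


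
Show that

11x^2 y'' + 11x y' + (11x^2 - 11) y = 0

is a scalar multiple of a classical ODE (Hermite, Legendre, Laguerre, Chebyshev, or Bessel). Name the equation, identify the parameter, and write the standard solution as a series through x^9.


All three coefficients share the factor 11; dividing through by 11 gives  x^2 y'' + x y' + (x^2 - 1) y = 0.
This matches the Bessel equation x^2 y'' + x y' + (x^2 - nu^2) y = 0 with nu^2 = 1, so nu = 1; the solution bounded at x = 0 is J_1(x).
Frobenius at x = 0: indicial roots ±nu; for r = nu the recurrence k(k + 2nu) c_k = -c_{k-2} gives the standard series J_nu(x) = sum_{k>=0} (-1)^k / (k! (k+nu)!) (x/2)^(2k+nu). Evaluate the first 5 terms:
  k = 0: (-1)^0 / (0! * 1! * 2^1) x^1 = 1/(1*1*2) x^1 = (1/2) x^1
  k = 1: (-1)^1 / (1! * 2! * 2^3) x^3 = -1/(1*2*8) x^3 = (-1/16) x^3
  k = 2: (-1)^2 / (2! * 3! * 2^5) x^5 = 1/(2*6*32) x^5 = (1/384) x^5
  k = 3: (-1)^3 / (3! * 4! * 2^7) x^7 = -1/(6*24*128) x^7 = (-1/18432) x^7
  k = 4: (-1)^4 / (4! * 5! * 2^9) x^9 = 1/(24*120*512) x^9 = (1/1474560) x^9
Hence J_1(x) = x^9/1474560 - x^7/18432 + x^5/384 - x^3/16 + x/2 + ....

J_1(x); series = x^9/1474560 - x^7/18432 + x^5/384 - x^3/16 + x/2


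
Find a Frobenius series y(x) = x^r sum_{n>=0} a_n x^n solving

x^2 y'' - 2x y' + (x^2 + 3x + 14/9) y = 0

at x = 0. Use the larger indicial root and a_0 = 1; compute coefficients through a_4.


Write in Frobenius form y'' + (p(x)/x) y' + (q(x)/x^2) y = 0:
  p(x) = -2,  q(x) = x^2 + 3x + 14/9.
Indicial equation: r(r-1) + (-2) r + (14/9) = 0 -> roots r_1 = 7/3, r_2 = 2/3.
Take r = r_1 = 7/3. Let y(x) = x^r sum_{n>=0} a_n x^n with a_0 = 1.
Substitute y = x^r sum a_n x^n and match x^{r+n}. The recurrence is
  D(n) a_n + 3 a_{n-1} + 1 a_{n-2} = 0,  where D(n) = (r+n)(r+n-1) + (-2)(r+n) + (14/9).
  a_n = [-3 a_{n-1} - 1 a_{n-2}] / D(n).
Since the indicial polynomial factors as (r - r_1)(r - r_2), D(n) = (r_1 + n - r_1)(r_1 + n - r_2) = n(n + 5/3).
Evaluating step by step (a_0 = 1):
  n = 1: D(1) = 1(1 + 5/3) = 8/3; numerator = -3(1) = -3; a_1 = (-3)/(8/3) = -9/8
  n = 2: D(2) = 2(2 + 5/3) = 22/3; numerator = -3(-9/8) - 1(1) = 19/8; a_2 = (19/8)/(22/3) = 57/176
  n = 3: D(3) = 3(3 + 5/3) = 14; numerator = -3(57/176) - 1(-9/8) = 27/176; a_3 = (27/176)/(14) = 27/2464
  n = 4: D(4) = 4(4 + 5/3) = 68/3; numerator = -3(27/2464) - 1(57/176) = -879/2464; a_4 = (-879/2464)/(68/3) = -2637/167552

r = 7/3; a_0 = 1; a_1 = -9/8; a_2 = 57/176; a_3 = 27/2464; a_4 = -2637/167552


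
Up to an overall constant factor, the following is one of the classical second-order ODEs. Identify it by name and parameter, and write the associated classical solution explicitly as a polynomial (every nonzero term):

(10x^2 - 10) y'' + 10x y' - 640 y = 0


All three coefficients share the factor -10; dividing through by -10 gives  (1 - x^2) y'' - x y' + 64 y = 0.
This matches the Chebyshev equation (1 - x^2) y'' - x y' + n^2 y = 0 (note the -x y' term, not -2x y') with n^2 = 64, so n = 8; the polynomial solution is T_8(x).
With y = sum_k a_k x^k, matching x^k gives (k+2)(k+1) a_{k+2} = (k^2 - n^2) a_k = (k - 8)(k + 8) a_k. The right side vanishes at k = 8, so the series with the parity of 8 terminates at degree 8.
Standard normalization: leading coefficient of T_n is 2^(n-1), so a_8 = 2^7 = 128. Work downward with a_k = (k+1)(k+2) a_{k+2} / ((k - 8)(k + 8)):
  a_6 = (7)(8)(128) / ((6 - 8)(6 + 8)) = 7168/(-28) = -256
  a_4 = (5)(6)(-256) / ((4 - 8)(4 + 8)) = -7680/(-48) = 160
  a_2 = (3)(4)(160) / ((2 - 8)(2 + 8)) = 1920/(-60) = -32
  a_0 = (1)(2)(-32) / ((0 - 8)(0 + 8)) = -64/(-64) = 1
Hence T_8(x) = 128 x^8 - 256 x^6 + 160 x^4 - 32 x^2 + 1.

T_8(x); series = 128 x^8 - 256 x^6 + 160 x^4 - 32 x^2 + 1


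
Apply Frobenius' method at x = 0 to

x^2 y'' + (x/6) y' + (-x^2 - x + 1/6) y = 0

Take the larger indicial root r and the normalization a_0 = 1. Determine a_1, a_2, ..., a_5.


Write in Frobenius form y'' + (p(x)/x) y' + (q(x)/x^2) y = 0:
  p(x) = 1/6,  q(x) = -x^2 - x + 1/6.
Indicial equation: r(r-1) + (1/6) r + (1/6) = 0 -> roots r_1 = 1/2, r_2 = 1/3.
Take r = r_1 = 1/2. Let y(x) = x^r sum_{n>=0} a_n x^n with a_0 = 1.
Substitute y = x^r sum a_n x^n and match x^{r+n}. The recurrence is
  D(n) a_n - 1 a_{n-1} - 1 a_{n-2} = 0,  where D(n) = (r+n)(r+n-1) + (1/6)(r+n) + (1/6).
  a_n = [1 a_{n-1} + 1 a_{n-2}] / D(n).
Since the indicial polynomial factors as (r - r_1)(r - r_2), D(n) = (r_1 + n - r_1)(r_1 + n - r_2) = n(n + 1/6).
Evaluating step by step (a_0 = 1):
  n = 1: D(1) = 1(1 + 1/6) = 7/6; numerator = 1(1) = 1; a_1 = (1)/(7/6) = 6/7
  n = 2: D(2) = 2(2 + 1/6) = 13/3; numerator = 1(6/7) + 1(1) = 13/7; a_2 = (13/7)/(13/3) = 3/7
  n = 3: D(3) = 3(3 + 1/6) = 19/2; numerator = 1(3/7) + 1(6/7) = 9/7; a_3 = (9/7)/(19/2) = 18/133
  n = 4: D(4) = 4(4 + 1/6) = 50/3; numerator = 1(18/133) + 1(3/7) = 75/133; a_4 = (75/133)/(50/3) = 9/266
  n = 5: D(5) = 5(5 + 1/6) = 155/6; numerator = 1(9/266) + 1(18/133) = 45/266; a_5 = (45/266)/(155/6) = 27/4123

r = 1/2; a_0 = 1; a_1 = 6/7; a_2 = 3/7; a_3 = 18/133; a_4 = 9/266; a_5 = 27/4123


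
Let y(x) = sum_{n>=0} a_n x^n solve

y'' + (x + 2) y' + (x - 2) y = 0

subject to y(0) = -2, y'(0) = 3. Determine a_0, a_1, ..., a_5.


Ansatz: y(x) = sum_{n>=0} a_n x^n, so y'(x) = sum_{n>=1} n a_n x^(n-1) and y''(x) = sum_{n>=2} n(n-1) a_n x^(n-2).
Substitute into P(x) y'' + Q(x) y' + R(x) y = 0 with P(x) = 1, Q(x) = x + 2, R(x) = x - 2, and match powers of x.
Initial conditions: a_0 = -2, a_1 = 3.
Setting the coefficient of each power of x to zero and solving order by order (substituting the coefficients already found):
  x^0: 2 a_2 + 2 a_1 - 2 a_0 = 0  ->  2 a_2 = -2 a_1 + 2 a_0 = -10  ->  a_2 = -5
  x^1: 6 a_3 + 4 a_2 - a_1 + a_0 = 0  ->  6 a_3 = -4 a_2 + a_1 - a_0 = 25  ->  a_3 = 25/6
  x^2: 12 a_4 + 6 a_3 + a_1 = 0  ->  12 a_4 = -6 a_3 - a_1 = -28  ->  a_4 = -7/3
  x^3: 20 a_5 + 8 a_4 + a_3 + a_2 = 0  ->  20 a_5 = -8 a_4 - a_3 - a_2 = 39/2  ->  a_5 = 39/40
Truncated series: y(x) = -2 + 3 x - 5 x^2 + (25/6) x^3 - (7/3) x^4 + (39/40) x^5 + O(x^6).

a_0 = -2; a_1 = 3; a_2 = -5; a_3 = 25/6; a_4 = -7/3; a_5 = 39/40


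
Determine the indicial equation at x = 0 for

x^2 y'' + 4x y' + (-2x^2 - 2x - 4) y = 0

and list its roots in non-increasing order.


Divide by x^2 to reach normal form y'' + P_1(x) y' + P_2(x) y = 0 with P_1(x) = 4/x and P_2(x) = -2 - 2/x - 4/x^2.
x = 0 is a singular point because the y'-coefficient 4/x has a pole at x = 0 and the y-coefficient -2 - 2/x - 4/x^2 has a pole at x = 0.
It is a regular singular point because x P_1(x) = p(x) = 4 and x^2 P_2(x) = q(x) = -2x^2 - 2x - 4 are polynomials, hence analytic at x = 0.
p(0) = 4,  q(0) = -4.
Indicial equation: r(r-1) + p(0) r + q(0) = 0, i.e. r^2 + (p(0) - 1) r + q(0) = 0, i.e. r^2 + 3 r - 4 = 0.
Discriminant: (3)^2 - 4(-4) = 25, so r = (-3 ± 5)/2.
Solving: r_1 = 1, r_2 = -4.

indicial: r^2 + 3 r - 4 = 0; roots r_1 = 1, r_2 = -4


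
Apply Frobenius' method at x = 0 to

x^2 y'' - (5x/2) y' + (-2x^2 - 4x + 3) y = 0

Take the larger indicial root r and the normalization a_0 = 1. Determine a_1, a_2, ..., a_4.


Write in Frobenius form y'' + (p(x)/x) y' + (q(x)/x^2) y = 0:
  p(x) = -5/2,  q(x) = -2x^2 - 4x + 3.
Indicial equation: r(r-1) + (-5/2) r + (3) = 0 -> roots r_1 = 2, r_2 = 3/2.
Take r = r_1 = 2. Let y(x) = x^r sum_{n>=0} a_n x^n with a_0 = 1.
Substitute y = x^r sum a_n x^n and match x^{r+n}. The recurrence is
  D(n) a_n - 4 a_{n-1} - 2 a_{n-2} = 0,  where D(n) = (r+n)(r+n-1) + (-5/2)(r+n) + (3).
  a_n = [4 a_{n-1} + 2 a_{n-2}] / D(n).
Since the indicial polynomial factors as (r - r_1)(r - r_2), D(n) = (r_1 + n - r_1)(r_1 + n - r_2) = n(n + 1/2).
Evaluating step by step (a_0 = 1):
  n = 1: D(1) = 1(1 + 1/2) = 3/2; numerator = 4(1) = 4; a_1 = (4)/(3/2) = 8/3
  n = 2: D(2) = 2(2 + 1/2) = 5; numerator = 4(8/3) + 2(1) = 38/3; a_2 = (38/3)/(5) = 38/15
  n = 3: D(3) = 3(3 + 1/2) = 21/2; numerator = 4(38/15) + 2(8/3) = 232/15; a_3 = (232/15)/(21/2) = 464/315
  n = 4: D(4) = 4(4 + 1/2) = 18; numerator = 4(464/315) + 2(38/15) = 3452/315; a_4 = (3452/315)/(18) = 1726/2835

r = 2; a_0 = 1; a_1 = 8/3; a_2 = 38/15; a_3 = 464/315; a_4 = 1726/2835


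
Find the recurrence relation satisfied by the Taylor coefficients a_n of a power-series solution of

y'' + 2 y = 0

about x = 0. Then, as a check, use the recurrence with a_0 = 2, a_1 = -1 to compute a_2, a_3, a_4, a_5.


Substitute y = sum_n a_n x^n into y'' + (const) y = 0.
y''(x) = sum_{n>=0} (n+2)(n+1) a_{n+2} x^n.
The ODE becomes sum_n [(n+2)(n+1) a_{n+2} + 2 a_n] x^n = 0.
Setting each coefficient to zero gives the recurrence:
  (n+2)(n+1) a_{n+2} + 2 a_n = 0,
  a_{n+2} = -2 / ((n+1)(n+2)) a_n.

Check with a_0 = 2, a_1 = -1 (apply the recurrence for n = 0, 1, 2, 3): a_0 = 2, a_1 = -1, a_2 = -2, a_3 = 1/3, a_4 = 1/3, a_5 = -1/30.

a_{n+2} = -2/((n+1)(n+2)) * a_n; check: a_0 = 2, a_1 = -1, a_2 = -2, a_3 = 1/3, a_4 = 1/3, a_5 = -1/30


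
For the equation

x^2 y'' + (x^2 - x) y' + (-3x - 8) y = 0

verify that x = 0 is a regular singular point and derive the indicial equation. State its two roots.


Divide by x^2 to reach normal form y'' + P_1(x) y' + P_2(x) y = 0 with P_1(x) = 1 - 1/x and P_2(x) = -3/x - 8/x^2.
x = 0 is a singular point because the y'-coefficient 1 - 1/x has a pole at x = 0 and the y-coefficient -3/x - 8/x^2 has a pole at x = 0.
It is a regular singular point because x P_1(x) = p(x) = x - 1 and x^2 P_2(x) = q(x) = -3x - 8 are polynomials, hence analytic at x = 0.
p(0) = -1,  q(0) = -8.
Indicial equation: r(r-1) + p(0) r + q(0) = 0, i.e. r^2 + (p(0) - 1) r + q(0) = 0, i.e. r^2 - 2 r - 8 = 0.
Discriminant: (-2)^2 - 4(-8) = 36, so r = (2 ± 6)/2.
Solving: r_1 = 4, r_2 = -2.

indicial: r^2 - 2 r - 8 = 0; roots r_1 = 4, r_2 = -2


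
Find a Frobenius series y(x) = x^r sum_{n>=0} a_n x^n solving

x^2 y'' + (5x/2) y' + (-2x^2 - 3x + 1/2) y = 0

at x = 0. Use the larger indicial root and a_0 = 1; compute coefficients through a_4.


Write in Frobenius form y'' + (p(x)/x) y' + (q(x)/x^2) y = 0:
  p(x) = 5/2,  q(x) = -2x^2 - 3x + 1/2.
Indicial equation: r(r-1) + (5/2) r + (1/2) = 0 -> roots r_1 = -1/2, r_2 = -1.
Take r = r_1 = -1/2. Let y(x) = x^r sum_{n>=0} a_n x^n with a_0 = 1.
Substitute y = x^r sum a_n x^n and match x^{r+n}. The recurrence is
  D(n) a_n - 3 a_{n-1} - 2 a_{n-2} = 0,  where D(n) = (r+n)(r+n-1) + (5/2)(r+n) + (1/2).
  a_n = [3 a_{n-1} + 2 a_{n-2}] / D(n).
Since the indicial polynomial factors as (r - r_1)(r - r_2), D(n) = (r_1 + n - r_1)(r_1 + n - r_2) = n(n + 1/2).
Evaluating step by step (a_0 = 1):
  n = 1: D(1) = 1(1 + 1/2) = 3/2; numerator = 3(1) = 3; a_1 = (3)/(3/2) = 2
  n = 2: D(2) = 2(2 + 1/2) = 5; numerator = 3(2) + 2(1) = 8; a_2 = (8)/(5) = 8/5
  n = 3: D(3) = 3(3 + 1/2) = 21/2; numerator = 3(8/5) + 2(2) = 44/5; a_3 = (44/5)/(21/2) = 88/105
  n = 4: D(4) = 4(4 + 1/2) = 18; numerator = 3(88/105) + 2(8/5) = 40/7; a_4 = (40/7)/(18) = 20/63

r = -1/2; a_0 = 1; a_1 = 2; a_2 = 8/5; a_3 = 88/105; a_4 = 20/63


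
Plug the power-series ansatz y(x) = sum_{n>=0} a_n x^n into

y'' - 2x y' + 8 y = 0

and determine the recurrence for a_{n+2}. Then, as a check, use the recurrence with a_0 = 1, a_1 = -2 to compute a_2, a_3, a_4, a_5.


Substitute y = sum_n a_n x^n.
y''(x) has coefficient (n+2)(n+1) a_{n+2} at x^n;
-2 x y'(x) has coefficient -2 n a_n at x^n (shift);
8 y(x) has coefficient 8 a_n at x^n.
Matching x^n: (n+2)(n+1) a_{n+2} + (-2n + 8) a_n = 0.
Thus a_{n+2} = (2n - 8) / ((n+1)(n+2)) * a_n.

Check with a_0 = 1, a_1 = -2 (apply the recurrence for n = 0, 1, 2, 3): a_0 = 1, a_1 = -2, a_2 = -4, a_3 = 2, a_4 = 4/3, a_5 = -1/5.

a_(n+2) = (2n - 8) / ((n+1)(n+2)) * a_n; check: a_0 = 1, a_1 = -2, a_2 = -4, a_3 = 2, a_4 = 4/3, a_5 = -1/5


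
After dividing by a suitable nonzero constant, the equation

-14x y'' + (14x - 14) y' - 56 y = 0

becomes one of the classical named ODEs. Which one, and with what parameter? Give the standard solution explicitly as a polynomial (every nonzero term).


All three coefficients share the factor -14; dividing through by -14 gives  x y'' + (1 - x) y' + 4 y = 0.
This matches the Laguerre equation x y'' + (1 - x) y' + n y = 0 with n = 4; the polynomial solution is L_4(x).
With y = sum_k a_k x^k, matching x^k gives (k+1)k a_{k+1} + (k+1) a_{k+1} - k a_k + n a_k = 0, i.e. (k+1)^2 a_{k+1} = (k - n) a_k = (k - 4) a_k. The right side vanishes at k = 4, so the series terminates at degree 4.
Standard normalization L_n(0) = 1 gives a_0 = 1. Work upward with a_{k+1} = (k - 4) a_k / (k+1)^2:
  a_1 = (0 - 4)(1) / 1^2 = -4/1 = -4
  a_2 = (1 - 4)(-4) / 2^2 = 12/4 = 3
  a_3 = (2 - 4)(3) / 3^2 = -6/9 = -2/3
  a_4 = (3 - 4)(-2/3) / 4^2 = (2/3)/16 = 1/24
Hence L_4(x) = x^4/24 - 2 x^3/3 + 3 x^2 - 4 x + 1.

L_4(x); series = x^4/24 - 2 x^3/3 + 3 x^2 - 4 x + 1


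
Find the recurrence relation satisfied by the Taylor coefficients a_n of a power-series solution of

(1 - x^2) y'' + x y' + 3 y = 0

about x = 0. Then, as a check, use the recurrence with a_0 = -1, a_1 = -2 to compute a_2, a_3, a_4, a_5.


Substitute y = sum_n a_n x^n.
(1 - 1 x^2) y'' contributes (n+2)(n+1) a_{n+2} - n(n-1) a_n at x^n.
x y'(x) contributes n a_n at x^n.
3 y(x) contributes 3 a_n at x^n.
Matching x^n: (n+2)(n+1) a_{n+2} + (-n(n-1) + n + 3) a_n = 0.
Thus a_{n+2} = (n(n-1) - n - 3) / ((n+1)(n+2)) * a_n.

Check with a_0 = -1, a_1 = -2 (apply the recurrence for n = 0, 1, 2, 3): a_0 = -1, a_1 = -2, a_2 = 3/2, a_3 = 4/3, a_4 = -3/8, a_5 = 0.

a_(n+2) = (n(n-1) - n - 3) / ((n+1)(n+2)) * a_n; check: a_0 = -1, a_1 = -2, a_2 = 3/2, a_3 = 4/3, a_4 = -3/8, a_5 = 0


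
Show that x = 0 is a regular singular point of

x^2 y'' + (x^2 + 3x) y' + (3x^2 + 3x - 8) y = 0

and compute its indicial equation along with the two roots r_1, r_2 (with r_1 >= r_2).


Divide by x^2 to reach normal form y'' + P_1(x) y' + P_2(x) y = 0 with P_1(x) = 1 + 3/x and P_2(x) = 3 + 3/x - 8/x^2.
x = 0 is a singular point because the y'-coefficient 1 + 3/x has a pole at x = 0 and the y-coefficient 3 + 3/x - 8/x^2 has a pole at x = 0.
It is a regular singular point because x P_1(x) = p(x) = x + 3 and x^2 P_2(x) = q(x) = 3x^2 + 3x - 8 are polynomials, hence analytic at x = 0.
p(0) = 3,  q(0) = -8.
Indicial equation: r(r-1) + p(0) r + q(0) = 0, i.e. r^2 + (p(0) - 1) r + q(0) = 0, i.e. r^2 + 2 r - 8 = 0.
Discriminant: (2)^2 - 4(-8) = 36, so r = (-2 ± 6)/2.
Solving: r_1 = 2, r_2 = -4.

indicial: r^2 + 2 r - 8 = 0; roots r_1 = 2, r_2 = -4


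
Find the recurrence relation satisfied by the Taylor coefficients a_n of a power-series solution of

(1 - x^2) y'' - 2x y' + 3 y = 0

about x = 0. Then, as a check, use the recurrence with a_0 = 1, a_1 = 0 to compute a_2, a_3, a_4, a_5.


Substitute y = sum_n a_n x^n.
(1 - 1 x^2) y'' contributes (n+2)(n+1) a_{n+2} - n(n-1) a_n at x^n.
-2 x y'(x) contributes -2 n a_n at x^n.
3 y(x) contributes 3 a_n at x^n.
Matching x^n: (n+2)(n+1) a_{n+2} + (-n(n-1) - 2 n + 3) a_n = 0.
Thus a_{n+2} = (n(n-1) + 2 n - 3) / ((n+1)(n+2)) * a_n.

Check with a_0 = 1, a_1 = 0 (apply the recurrence for n = 0, 1, 2, 3): a_0 = 1, a_1 = 0, a_2 = -3/2, a_3 = 0, a_4 = -3/8, a_5 = 0.

a_(n+2) = (n(n-1) + 2 n - 3) / ((n+1)(n+2)) * a_n; check: a_0 = 1, a_1 = 0, a_2 = -3/2, a_3 = 0, a_4 = -3/8, a_5 = 0


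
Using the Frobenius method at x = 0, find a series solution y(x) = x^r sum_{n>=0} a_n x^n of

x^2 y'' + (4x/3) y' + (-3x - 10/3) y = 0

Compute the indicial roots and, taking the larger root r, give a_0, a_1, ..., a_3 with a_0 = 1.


Write in Frobenius form y'' + (p(x)/x) y' + (q(x)/x^2) y = 0:
  p(x) = 4/3,  q(x) = -3x - 10/3.
Indicial equation: r(r-1) + (4/3) r + (-10/3) = 0 -> roots r_1 = 5/3, r_2 = -2.
Take r = r_1 = 5/3. Let y(x) = x^r sum_{n>=0} a_n x^n with a_0 = 1.
Substitute y = x^r sum a_n x^n and match x^{r+n}. The recurrence is
  D(n) a_n - 3 a_{n-1} = 0,  where D(n) = (r+n)(r+n-1) + (4/3)(r+n) + (-10/3).
  a_n = 3 / D(n) * a_{n-1}.
Since the indicial polynomial factors as (r - r_1)(r - r_2), D(n) = (r_1 + n - r_1)(r_1 + n - r_2) = n(n + 11/3).
Evaluating step by step (a_0 = 1):
  n = 1: D(1) = 1(1 + 11/3) = 14/3; numerator = 3(1) = 3; a_1 = (3)/(14/3) = 9/14
  n = 2: D(2) = 2(2 + 11/3) = 34/3; numerator = 3(9/14) = 27/14; a_2 = (27/14)/(34/3) = 81/476
  n = 3: D(3) = 3(3 + 11/3) = 20; numerator = 3(81/476) = 243/476; a_3 = (243/476)/(20) = 243/9520

r = 5/3; a_0 = 1; a_1 = 9/14; a_2 = 81/476; a_3 = 243/9520
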